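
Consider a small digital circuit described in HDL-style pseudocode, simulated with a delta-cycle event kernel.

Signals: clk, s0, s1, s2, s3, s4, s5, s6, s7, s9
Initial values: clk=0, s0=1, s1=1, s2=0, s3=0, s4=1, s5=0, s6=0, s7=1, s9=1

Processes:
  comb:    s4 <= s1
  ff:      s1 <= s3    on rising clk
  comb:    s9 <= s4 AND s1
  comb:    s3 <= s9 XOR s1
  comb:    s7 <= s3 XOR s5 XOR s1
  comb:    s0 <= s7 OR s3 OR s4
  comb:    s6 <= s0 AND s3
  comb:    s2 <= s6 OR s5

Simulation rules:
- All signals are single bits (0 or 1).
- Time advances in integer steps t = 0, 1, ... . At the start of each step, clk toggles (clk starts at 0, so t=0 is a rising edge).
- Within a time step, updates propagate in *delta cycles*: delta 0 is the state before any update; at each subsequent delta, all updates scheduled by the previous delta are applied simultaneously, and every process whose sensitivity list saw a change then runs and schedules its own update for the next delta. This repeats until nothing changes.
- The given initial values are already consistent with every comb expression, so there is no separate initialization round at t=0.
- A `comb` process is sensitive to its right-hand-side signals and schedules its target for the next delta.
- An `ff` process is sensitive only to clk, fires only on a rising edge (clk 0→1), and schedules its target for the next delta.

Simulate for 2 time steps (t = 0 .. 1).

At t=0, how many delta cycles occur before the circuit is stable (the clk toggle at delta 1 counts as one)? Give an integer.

t0.Δ0 s7=1 s3=0 s6=0 s1=1 s4=1 s5=0 s2=0 clk=0 s9=1 s0=1
t0.Δ1 s7=1 s3=0 s6=0 s1=1 s4=1 s5=0 s2=0 clk=1 s9=1 s0=1
t0.Δ2 s7=1 s3=0 s6=0 s1=0 s4=1 s5=0 s2=0 clk=1 s9=1 s0=1
t0.Δ3 s7=0 s3=1 s6=0 s1=0 s4=0 s5=0 s2=0 clk=1 s9=0 s0=1
t0.Δ4 s7=1 s3=0 s6=1 s1=0 s4=0 s5=0 s2=0 clk=1 s9=0 s0=1
t0.Δ5 s7=0 s3=0 s6=0 s1=0 s4=0 s5=0 s2=1 clk=1 s9=0 s0=1
t0.Δ6 s7=0 s3=0 s6=0 s1=0 s4=0 s5=0 s2=0 clk=1 s9=0 s0=0
t1.Δ0 s7=0 s3=0 s6=0 s1=0 s4=0 s5=0 s2=0 clk=1 s9=0 s0=0
t1.Δ1 s7=0 s3=0 s6=0 s1=0 s4=0 s5=0 s2=0 clk=0 s9=0 s0=0

6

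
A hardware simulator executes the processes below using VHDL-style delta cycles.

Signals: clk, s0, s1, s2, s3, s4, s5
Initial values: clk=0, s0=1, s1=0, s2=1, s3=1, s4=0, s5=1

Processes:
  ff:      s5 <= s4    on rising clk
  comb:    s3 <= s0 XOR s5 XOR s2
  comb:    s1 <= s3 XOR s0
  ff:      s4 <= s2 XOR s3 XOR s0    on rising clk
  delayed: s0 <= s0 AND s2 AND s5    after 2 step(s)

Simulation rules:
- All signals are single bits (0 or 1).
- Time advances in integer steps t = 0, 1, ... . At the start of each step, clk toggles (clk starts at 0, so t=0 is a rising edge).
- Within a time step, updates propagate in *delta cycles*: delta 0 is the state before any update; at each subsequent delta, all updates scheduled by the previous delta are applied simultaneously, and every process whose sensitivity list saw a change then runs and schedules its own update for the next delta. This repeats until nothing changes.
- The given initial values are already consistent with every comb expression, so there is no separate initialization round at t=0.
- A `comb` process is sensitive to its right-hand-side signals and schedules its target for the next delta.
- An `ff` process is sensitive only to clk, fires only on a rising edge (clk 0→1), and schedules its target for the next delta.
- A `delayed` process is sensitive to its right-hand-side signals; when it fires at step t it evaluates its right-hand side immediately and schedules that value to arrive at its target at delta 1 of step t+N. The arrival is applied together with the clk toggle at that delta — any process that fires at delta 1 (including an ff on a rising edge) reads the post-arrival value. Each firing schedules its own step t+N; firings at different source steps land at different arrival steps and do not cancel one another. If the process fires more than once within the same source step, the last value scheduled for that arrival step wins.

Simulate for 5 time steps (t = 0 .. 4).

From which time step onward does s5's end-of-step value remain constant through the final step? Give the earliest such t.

2

[bits: s5,s3,clk,s2,s4,s0,s1]
t=0: Δ0=1101010 Δ1=1111010 Δ2=0111110 Δ3=0011110 Δ4=0011111 | 4Δ
t=1: Δ0=0011111 Δ1=0001111 | 1Δ
t=2: Δ0=0001111 Δ1=0011101 Δ2=1111100 Δ3=1011101 Δ4=1011100 | 4Δ
t=3: Δ0=1011100 Δ1=1001100 | 1Δ
t=4: Δ0=1001100 Δ1=1011100 | 1Δ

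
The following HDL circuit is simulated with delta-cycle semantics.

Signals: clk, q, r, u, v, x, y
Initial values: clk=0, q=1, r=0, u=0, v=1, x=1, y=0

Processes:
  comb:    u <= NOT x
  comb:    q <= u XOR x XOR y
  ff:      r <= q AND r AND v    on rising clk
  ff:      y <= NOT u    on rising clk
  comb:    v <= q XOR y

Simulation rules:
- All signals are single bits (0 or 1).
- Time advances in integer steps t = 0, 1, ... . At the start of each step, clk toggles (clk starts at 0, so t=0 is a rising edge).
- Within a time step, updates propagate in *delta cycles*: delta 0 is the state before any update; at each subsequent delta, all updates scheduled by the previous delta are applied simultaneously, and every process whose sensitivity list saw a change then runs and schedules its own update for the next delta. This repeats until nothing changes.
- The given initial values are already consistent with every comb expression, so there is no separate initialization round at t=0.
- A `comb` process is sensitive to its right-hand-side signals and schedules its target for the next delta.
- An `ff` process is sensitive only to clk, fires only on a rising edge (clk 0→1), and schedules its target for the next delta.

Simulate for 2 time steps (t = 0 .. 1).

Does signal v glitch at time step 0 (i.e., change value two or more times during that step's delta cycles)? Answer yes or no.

[bits: u,v,q,y,r,x,clk]
t=0: Δ0=0110010 Δ1=0110011 Δ2=0111011 Δ3=0001011 Δ4=0101011 | 4Δ
t=1: Δ0=0101011 Δ1=0101010 | 1Δ

yes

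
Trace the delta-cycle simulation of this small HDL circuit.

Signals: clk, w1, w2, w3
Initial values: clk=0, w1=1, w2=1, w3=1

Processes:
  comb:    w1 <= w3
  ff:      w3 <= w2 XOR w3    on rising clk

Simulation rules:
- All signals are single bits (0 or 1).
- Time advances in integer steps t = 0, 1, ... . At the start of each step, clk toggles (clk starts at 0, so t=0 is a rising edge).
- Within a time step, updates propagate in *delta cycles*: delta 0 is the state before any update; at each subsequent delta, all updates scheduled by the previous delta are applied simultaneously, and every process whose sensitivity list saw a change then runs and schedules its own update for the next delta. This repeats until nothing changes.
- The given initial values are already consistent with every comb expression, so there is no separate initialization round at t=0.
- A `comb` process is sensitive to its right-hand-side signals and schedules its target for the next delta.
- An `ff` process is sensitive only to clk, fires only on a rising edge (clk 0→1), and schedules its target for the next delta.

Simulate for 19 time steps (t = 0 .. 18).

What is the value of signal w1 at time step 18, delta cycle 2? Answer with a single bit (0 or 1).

0

t0.Δ0 w3=1 clk=0 w1=1 w2=1
t0.Δ1 w3=1 clk=1 w1=1 w2=1
t0.Δ2 w3=0 clk=1 w1=1 w2=1
t0.Δ3 w3=0 clk=1 w1=0 w2=1
t1.Δ0 w3=0 clk=1 w1=0 w2=1
t1.Δ1 w3=0 clk=0 w1=0 w2=1
t2.Δ0 w3=0 clk=0 w1=0 w2=1
t2.Δ1 w3=0 clk=1 w1=0 w2=1
t2.Δ2 w3=1 clk=1 w1=0 w2=1
t2.Δ3 w3=1 clk=1 w1=1 w2=1
t3.Δ0 w3=1 clk=1 w1=1 w2=1
t3.Δ1 w3=1 clk=0 w1=1 w2=1
t4.Δ0 w3=1 clk=0 w1=1 w2=1
t4.Δ1 w3=1 clk=1 w1=1 w2=1
t4.Δ2 w3=0 clk=1 w1=1 w2=1
t4.Δ3 w3=0 clk=1 w1=0 w2=1
t5.Δ0 w3=0 clk=1 w1=0 w2=1
t5.Δ1 w3=0 clk=0 w1=0 w2=1
t6.Δ0 w3=0 clk=0 w1=0 w2=1
t6.Δ1 w3=0 clk=1 w1=0 w2=1
t6.Δ2 w3=1 clk=1 w1=0 w2=1
t6.Δ3 w3=1 clk=1 w1=1 w2=1
t7.Δ0 w3=1 clk=1 w1=1 w2=1
t7.Δ1 w3=1 clk=0 w1=1 w2=1
t8.Δ0 w3=1 clk=0 w1=1 w2=1
t8.Δ1 w3=1 clk=1 w1=1 w2=1
t8.Δ2 w3=0 clk=1 w1=1 w2=1
t8.Δ3 w3=0 clk=1 w1=0 w2=1
t9.Δ0 w3=0 clk=1 w1=0 w2=1
t9.Δ1 w3=0 clk=0 w1=0 w2=1
t10.Δ0 w3=0 clk=0 w1=0 w2=1
t10.Δ1 w3=0 clk=1 w1=0 w2=1
t10.Δ2 w3=1 clk=1 w1=0 w2=1
t10.Δ3 w3=1 clk=1 w1=1 w2=1
t11.Δ0 w3=1 clk=1 w1=1 w2=1
t11.Δ1 w3=1 clk=0 w1=1 w2=1
t12.Δ0 w3=1 clk=0 w1=1 w2=1
t12.Δ1 w3=1 clk=1 w1=1 w2=1
t12.Δ2 w3=0 clk=1 w1=1 w2=1
t12.Δ3 w3=0 clk=1 w1=0 w2=1
t13.Δ0 w3=0 clk=1 w1=0 w2=1
t13.Δ1 w3=0 clk=0 w1=0 w2=1
t14.Δ0 w3=0 clk=0 w1=0 w2=1
t14.Δ1 w3=0 clk=1 w1=0 w2=1
t14.Δ2 w3=1 clk=1 w1=0 w2=1
t14.Δ3 w3=1 clk=1 w1=1 w2=1
t15.Δ0 w3=1 clk=1 w1=1 w2=1
t15.Δ1 w3=1 clk=0 w1=1 w2=1
t16.Δ0 w3=1 clk=0 w1=1 w2=1
t16.Δ1 w3=1 clk=1 w1=1 w2=1
t16.Δ2 w3=0 clk=1 w1=1 w2=1
t16.Δ3 w3=0 clk=1 w1=0 w2=1
t17.Δ0 w3=0 clk=1 w1=0 w2=1
t17.Δ1 w3=0 clk=0 w1=0 w2=1
t18.Δ0 w3=0 clk=0 w1=0 w2=1
t18.Δ1 w3=0 clk=1 w1=0 w2=1
t18.Δ2 w3=1 clk=1 w1=0 w2=1
t18.Δ3 w3=1 clk=1 w1=1 w2=1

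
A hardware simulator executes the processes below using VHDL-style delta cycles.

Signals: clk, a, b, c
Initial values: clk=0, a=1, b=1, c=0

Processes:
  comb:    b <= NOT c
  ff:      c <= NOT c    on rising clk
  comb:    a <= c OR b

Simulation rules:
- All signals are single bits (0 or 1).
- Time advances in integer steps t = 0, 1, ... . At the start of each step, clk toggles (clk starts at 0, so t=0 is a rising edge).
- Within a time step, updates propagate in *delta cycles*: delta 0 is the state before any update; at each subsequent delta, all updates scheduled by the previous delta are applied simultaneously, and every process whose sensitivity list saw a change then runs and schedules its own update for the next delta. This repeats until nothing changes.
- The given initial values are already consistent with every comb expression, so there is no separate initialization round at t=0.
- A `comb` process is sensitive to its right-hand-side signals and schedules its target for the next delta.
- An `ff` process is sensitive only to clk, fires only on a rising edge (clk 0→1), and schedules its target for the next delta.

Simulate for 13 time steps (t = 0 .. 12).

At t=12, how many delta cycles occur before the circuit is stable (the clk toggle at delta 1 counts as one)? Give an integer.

t0.Δ0 b=1 a=1 c=0 clk=0
t0.Δ1 b=1 a=1 c=0 clk=1
t0.Δ2 b=1 a=1 c=1 clk=1
t0.Δ3 b=0 a=1 c=1 clk=1
t1.Δ0 b=0 a=1 c=1 clk=1
t1.Δ1 b=0 a=1 c=1 clk=0
t2.Δ0 b=0 a=1 c=1 clk=0
t2.Δ1 b=0 a=1 c=1 clk=1
t2.Δ2 b=0 a=1 c=0 clk=1
t2.Δ3 b=1 a=0 c=0 clk=1
t2.Δ4 b=1 a=1 c=0 clk=1
t3.Δ0 b=1 a=1 c=0 clk=1
t3.Δ1 b=1 a=1 c=0 clk=0
t4.Δ0 b=1 a=1 c=0 clk=0
t4.Δ1 b=1 a=1 c=0 clk=1
t4.Δ2 b=1 a=1 c=1 clk=1
t4.Δ3 b=0 a=1 c=1 clk=1
t5.Δ0 b=0 a=1 c=1 clk=1
t5.Δ1 b=0 a=1 c=1 clk=0
t6.Δ0 b=0 a=1 c=1 clk=0
t6.Δ1 b=0 a=1 c=1 clk=1
t6.Δ2 b=0 a=1 c=0 clk=1
t6.Δ3 b=1 a=0 c=0 clk=1
t6.Δ4 b=1 a=1 c=0 clk=1
t7.Δ0 b=1 a=1 c=0 clk=1
t7.Δ1 b=1 a=1 c=0 clk=0
t8.Δ0 b=1 a=1 c=0 clk=0
t8.Δ1 b=1 a=1 c=0 clk=1
t8.Δ2 b=1 a=1 c=1 clk=1
t8.Δ3 b=0 a=1 c=1 clk=1
t9.Δ0 b=0 a=1 c=1 clk=1
t9.Δ1 b=0 a=1 c=1 clk=0
t10.Δ0 b=0 a=1 c=1 clk=0
t10.Δ1 b=0 a=1 c=1 clk=1
t10.Δ2 b=0 a=1 c=0 clk=1
t10.Δ3 b=1 a=0 c=0 clk=1
t10.Δ4 b=1 a=1 c=0 clk=1
t11.Δ0 b=1 a=1 c=0 clk=1
t11.Δ1 b=1 a=1 c=0 clk=0
t12.Δ0 b=1 a=1 c=0 clk=0
t12.Δ1 b=1 a=1 c=0 clk=1
t12.Δ2 b=1 a=1 c=1 clk=1
t12.Δ3 b=0 a=1 c=1 clk=1

3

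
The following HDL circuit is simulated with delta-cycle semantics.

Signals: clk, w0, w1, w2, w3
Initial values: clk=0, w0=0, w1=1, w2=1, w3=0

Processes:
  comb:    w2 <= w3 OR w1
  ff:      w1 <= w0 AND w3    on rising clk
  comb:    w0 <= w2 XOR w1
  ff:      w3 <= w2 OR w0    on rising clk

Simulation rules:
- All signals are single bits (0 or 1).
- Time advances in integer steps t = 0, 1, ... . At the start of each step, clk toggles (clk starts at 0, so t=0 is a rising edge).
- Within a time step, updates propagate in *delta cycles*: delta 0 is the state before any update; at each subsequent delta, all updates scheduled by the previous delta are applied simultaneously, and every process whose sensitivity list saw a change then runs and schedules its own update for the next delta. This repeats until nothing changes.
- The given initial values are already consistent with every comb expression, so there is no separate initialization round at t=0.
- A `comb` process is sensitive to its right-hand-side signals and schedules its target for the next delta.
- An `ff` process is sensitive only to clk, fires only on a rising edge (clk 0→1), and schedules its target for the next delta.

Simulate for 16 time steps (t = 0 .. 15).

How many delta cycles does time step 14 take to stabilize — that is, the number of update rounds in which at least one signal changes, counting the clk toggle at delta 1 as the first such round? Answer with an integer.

[bits: clk,w3,w1,w2,w0]
t=0: Δ0=00110 Δ1=10110 Δ2=11010 Δ3=11011 | 3Δ
t=1: Δ0=11011 Δ1=01011 | 1Δ
t=2: Δ0=01011 Δ1=11011 Δ2=11111 Δ3=11110 | 3Δ
t=3: Δ0=11110 Δ1=01110 | 1Δ
t=4: Δ0=01110 Δ1=11110 Δ2=11010 Δ3=11011 | 3Δ
t=5: Δ0=11011 Δ1=01011 | 1Δ
t=6: Δ0=01011 Δ1=11011 Δ2=11111 Δ3=11110 | 3Δ
t=7: Δ0=11110 Δ1=01110 | 1Δ
t=8: Δ0=01110 Δ1=11110 Δ2=11010 Δ3=11011 | 3Δ
t=9: Δ0=11011 Δ1=01011 | 1Δ
t=10: Δ0=01011 Δ1=11011 Δ2=11111 Δ3=11110 | 3Δ
t=11: Δ0=11110 Δ1=01110 | 1Δ
t=12: Δ0=01110 Δ1=11110 Δ2=11010 Δ3=11011 | 3Δ
t=13: Δ0=11011 Δ1=01011 | 1Δ
t=14: Δ0=01011 Δ1=11011 Δ2=11111 Δ3=11110 | 3Δ
t=15: Δ0=11110 Δ1=01110 | 1Δ

3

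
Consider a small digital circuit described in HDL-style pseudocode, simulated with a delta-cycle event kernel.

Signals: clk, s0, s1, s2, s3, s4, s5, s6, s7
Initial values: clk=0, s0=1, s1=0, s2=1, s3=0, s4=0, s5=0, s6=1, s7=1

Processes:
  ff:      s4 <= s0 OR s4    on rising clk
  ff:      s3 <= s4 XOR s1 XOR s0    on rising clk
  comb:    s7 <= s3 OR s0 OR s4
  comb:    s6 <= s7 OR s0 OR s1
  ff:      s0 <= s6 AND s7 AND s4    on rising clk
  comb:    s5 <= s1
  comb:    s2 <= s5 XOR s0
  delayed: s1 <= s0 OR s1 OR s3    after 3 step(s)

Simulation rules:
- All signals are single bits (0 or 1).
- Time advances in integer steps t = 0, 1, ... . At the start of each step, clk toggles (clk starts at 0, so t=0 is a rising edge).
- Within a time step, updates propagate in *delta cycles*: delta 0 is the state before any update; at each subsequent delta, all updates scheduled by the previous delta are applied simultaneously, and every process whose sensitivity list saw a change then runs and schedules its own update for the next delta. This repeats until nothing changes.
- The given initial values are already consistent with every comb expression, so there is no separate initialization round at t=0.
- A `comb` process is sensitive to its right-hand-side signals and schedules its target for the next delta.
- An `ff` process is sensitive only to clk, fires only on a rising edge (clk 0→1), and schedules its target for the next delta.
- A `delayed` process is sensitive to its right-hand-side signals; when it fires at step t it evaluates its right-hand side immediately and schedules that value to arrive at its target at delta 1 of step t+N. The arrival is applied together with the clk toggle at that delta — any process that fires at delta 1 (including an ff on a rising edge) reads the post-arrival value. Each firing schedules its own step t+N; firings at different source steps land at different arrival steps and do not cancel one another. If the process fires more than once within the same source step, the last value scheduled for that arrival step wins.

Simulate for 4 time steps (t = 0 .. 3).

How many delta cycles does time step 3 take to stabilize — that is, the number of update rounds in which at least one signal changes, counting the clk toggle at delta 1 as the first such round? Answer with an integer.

3

t0.Δ0 s4=0 s1=0 s3=0 s2=1 s6=1 clk=0 s0=1 s7=1 s5=0
t0.Δ1 s4=0 s1=0 s3=0 s2=1 s6=1 clk=1 s0=1 s7=1 s5=0
t0.Δ2 s4=1 s1=0 s3=1 s2=1 s6=1 clk=1 s0=0 s7=1 s5=0
t0.Δ3 s4=1 s1=0 s3=1 s2=0 s6=1 clk=1 s0=0 s7=1 s5=0
t1.Δ0 s4=1 s1=0 s3=1 s2=0 s6=1 clk=1 s0=0 s7=1 s5=0
t1.Δ1 s4=1 s1=0 s3=1 s2=0 s6=1 clk=0 s0=0 s7=1 s5=0
t2.Δ0 s4=1 s1=0 s3=1 s2=0 s6=1 clk=0 s0=0 s7=1 s5=0
t2.Δ1 s4=1 s1=0 s3=1 s2=0 s6=1 clk=1 s0=0 s7=1 s5=0
t2.Δ2 s4=1 s1=0 s3=1 s2=0 s6=1 clk=1 s0=1 s7=1 s5=0
t2.Δ3 s4=1 s1=0 s3=1 s2=1 s6=1 clk=1 s0=1 s7=1 s5=0
t3.Δ0 s4=1 s1=0 s3=1 s2=1 s6=1 clk=1 s0=1 s7=1 s5=0
t3.Δ1 s4=1 s1=1 s3=1 s2=1 s6=1 clk=0 s0=1 s7=1 s5=0
t3.Δ2 s4=1 s1=1 s3=1 s2=1 s6=1 clk=0 s0=1 s7=1 s5=1
t3.Δ3 s4=1 s1=1 s3=1 s2=0 s6=1 clk=0 s0=1 s7=1 s5=1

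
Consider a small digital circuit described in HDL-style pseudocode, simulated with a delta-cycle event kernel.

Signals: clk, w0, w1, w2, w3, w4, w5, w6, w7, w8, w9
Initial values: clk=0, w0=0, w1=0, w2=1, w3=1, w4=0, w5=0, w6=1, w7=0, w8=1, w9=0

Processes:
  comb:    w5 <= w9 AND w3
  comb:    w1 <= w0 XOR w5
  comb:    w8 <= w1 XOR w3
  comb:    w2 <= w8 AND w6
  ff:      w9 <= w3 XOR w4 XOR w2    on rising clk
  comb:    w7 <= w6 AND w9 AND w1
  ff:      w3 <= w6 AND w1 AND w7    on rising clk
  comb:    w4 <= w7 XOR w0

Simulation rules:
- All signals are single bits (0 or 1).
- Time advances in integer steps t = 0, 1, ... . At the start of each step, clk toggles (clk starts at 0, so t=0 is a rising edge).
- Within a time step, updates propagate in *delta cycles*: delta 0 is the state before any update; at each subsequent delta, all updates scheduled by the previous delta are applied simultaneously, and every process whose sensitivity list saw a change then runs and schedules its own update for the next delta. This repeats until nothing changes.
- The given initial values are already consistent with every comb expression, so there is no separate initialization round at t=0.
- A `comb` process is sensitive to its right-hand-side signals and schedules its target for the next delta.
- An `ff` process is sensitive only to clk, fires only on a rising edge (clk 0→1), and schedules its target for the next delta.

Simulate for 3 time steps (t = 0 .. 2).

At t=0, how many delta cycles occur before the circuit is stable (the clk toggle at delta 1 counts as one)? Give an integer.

t=0 Δ0: w9=0 w2=1 w1=0 w3=1 w5=0 w4=0 w6=1 clk=0 w7=0 w0=0 w8=1
  Δ1: clk:0→1
  Δ2: w3:1→0
  Δ3: w8:1→0
  Δ4: w2:1→0
  (4Δ to stable)
t=1 Δ0: w9=0 w2=0 w1=0 w3=0 w5=0 w4=0 w6=1 clk=1 w7=0 w0=0 w8=0
  Δ1: clk:1→0
  (1Δ to stable)
t=2 Δ0: w9=0 w2=0 w1=0 w3=0 w5=0 w4=0 w6=1 clk=0 w7=0 w0=0 w8=0
  Δ1: clk:0→1
  (1Δ to stable)

4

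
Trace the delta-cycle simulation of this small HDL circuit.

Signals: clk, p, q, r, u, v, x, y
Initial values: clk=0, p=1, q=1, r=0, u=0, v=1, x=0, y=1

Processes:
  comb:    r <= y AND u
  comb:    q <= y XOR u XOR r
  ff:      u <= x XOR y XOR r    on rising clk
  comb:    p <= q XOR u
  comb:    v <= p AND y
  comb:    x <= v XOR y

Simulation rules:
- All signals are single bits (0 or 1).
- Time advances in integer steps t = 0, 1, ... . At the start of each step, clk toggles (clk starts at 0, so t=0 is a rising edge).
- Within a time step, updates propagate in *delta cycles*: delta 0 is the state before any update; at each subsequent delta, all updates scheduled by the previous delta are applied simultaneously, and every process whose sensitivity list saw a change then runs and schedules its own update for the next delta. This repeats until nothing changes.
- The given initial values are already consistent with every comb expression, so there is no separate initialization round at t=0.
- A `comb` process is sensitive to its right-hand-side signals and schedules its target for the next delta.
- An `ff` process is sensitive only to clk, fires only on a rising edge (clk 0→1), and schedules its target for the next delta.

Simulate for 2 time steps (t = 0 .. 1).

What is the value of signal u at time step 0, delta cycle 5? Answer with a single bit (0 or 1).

1

t0.Δ0 p=1 clk=0 v=1 y=1 q=1 x=0 r=0 u=0
t0.Δ1 p=1 clk=1 v=1 y=1 q=1 x=0 r=0 u=0
t0.Δ2 p=1 clk=1 v=1 y=1 q=1 x=0 r=0 u=1
t0.Δ3 p=0 clk=1 v=1 y=1 q=0 x=0 r=1 u=1
t0.Δ4 p=1 clk=1 v=0 y=1 q=1 x=0 r=1 u=1
t0.Δ5 p=0 clk=1 v=1 y=1 q=1 x=1 r=1 u=1
t0.Δ6 p=0 clk=1 v=0 y=1 q=1 x=0 r=1 u=1
t0.Δ7 p=0 clk=1 v=0 y=1 q=1 x=1 r=1 u=1
t1.Δ0 p=0 clk=1 v=0 y=1 q=1 x=1 r=1 u=1
t1.Δ1 p=0 clk=0 v=0 y=1 q=1 x=1 r=1 u=1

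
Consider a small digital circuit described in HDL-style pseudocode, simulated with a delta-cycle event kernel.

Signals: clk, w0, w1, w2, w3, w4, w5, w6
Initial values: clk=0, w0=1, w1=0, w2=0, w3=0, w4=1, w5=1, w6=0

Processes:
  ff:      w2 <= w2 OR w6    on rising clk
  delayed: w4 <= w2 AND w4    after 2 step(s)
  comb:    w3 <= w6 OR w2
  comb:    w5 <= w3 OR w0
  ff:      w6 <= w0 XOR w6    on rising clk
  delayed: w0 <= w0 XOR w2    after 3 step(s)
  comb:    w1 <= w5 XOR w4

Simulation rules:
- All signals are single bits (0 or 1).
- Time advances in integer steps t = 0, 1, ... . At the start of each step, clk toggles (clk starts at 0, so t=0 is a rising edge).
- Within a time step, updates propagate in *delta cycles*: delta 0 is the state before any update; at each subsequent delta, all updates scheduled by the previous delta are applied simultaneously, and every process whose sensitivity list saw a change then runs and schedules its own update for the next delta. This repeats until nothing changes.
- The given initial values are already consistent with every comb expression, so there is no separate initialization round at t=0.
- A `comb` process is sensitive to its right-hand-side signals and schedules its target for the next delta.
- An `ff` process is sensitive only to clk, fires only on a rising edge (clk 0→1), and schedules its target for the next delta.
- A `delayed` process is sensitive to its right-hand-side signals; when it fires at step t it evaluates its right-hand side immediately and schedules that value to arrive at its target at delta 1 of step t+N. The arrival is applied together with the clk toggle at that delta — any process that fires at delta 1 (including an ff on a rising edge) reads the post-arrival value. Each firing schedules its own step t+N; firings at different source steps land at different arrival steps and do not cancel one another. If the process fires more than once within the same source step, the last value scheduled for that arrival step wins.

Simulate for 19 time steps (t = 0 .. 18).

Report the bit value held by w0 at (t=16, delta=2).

1

t0.Δ0 w0=1 w6=0 w1=0 clk=0 w3=0 w4=1 w5=1 w2=0
t0.Δ1 w0=1 w6=0 w1=0 clk=1 w3=0 w4=1 w5=1 w2=0
t0.Δ2 w0=1 w6=1 w1=0 clk=1 w3=0 w4=1 w5=1 w2=0
t0.Δ3 w0=1 w6=1 w1=0 clk=1 w3=1 w4=1 w5=1 w2=0
t1.Δ0 w0=1 w6=1 w1=0 clk=1 w3=1 w4=1 w5=1 w2=0
t1.Δ1 w0=1 w6=1 w1=0 clk=0 w3=1 w4=1 w5=1 w2=0
t2.Δ0 w0=1 w6=1 w1=0 clk=0 w3=1 w4=1 w5=1 w2=0
t2.Δ1 w0=1 w6=1 w1=0 clk=1 w3=1 w4=1 w5=1 w2=0
t2.Δ2 w0=1 w6=0 w1=0 clk=1 w3=1 w4=1 w5=1 w2=1
t3.Δ0 w0=1 w6=0 w1=0 clk=1 w3=1 w4=1 w5=1 w2=1
t3.Δ1 w0=1 w6=0 w1=0 clk=0 w3=1 w4=1 w5=1 w2=1
t4.Δ0 w0=1 w6=0 w1=0 clk=0 w3=1 w4=1 w5=1 w2=1
t4.Δ1 w0=1 w6=0 w1=0 clk=1 w3=1 w4=1 w5=1 w2=1
t4.Δ2 w0=1 w6=1 w1=0 clk=1 w3=1 w4=1 w5=1 w2=1
t5.Δ0 w0=1 w6=1 w1=0 clk=1 w3=1 w4=1 w5=1 w2=1
t5.Δ1 w0=0 w6=1 w1=0 clk=0 w3=1 w4=1 w5=1 w2=1
t6.Δ0 w0=0 w6=1 w1=0 clk=0 w3=1 w4=1 w5=1 w2=1
t6.Δ1 w0=0 w6=1 w1=0 clk=1 w3=1 w4=1 w5=1 w2=1
t7.Δ0 w0=0 w6=1 w1=0 clk=1 w3=1 w4=1 w5=1 w2=1
t7.Δ1 w0=0 w6=1 w1=0 clk=0 w3=1 w4=1 w5=1 w2=1
t8.Δ0 w0=0 w6=1 w1=0 clk=0 w3=1 w4=1 w5=1 w2=1
t8.Δ1 w0=1 w6=1 w1=0 clk=1 w3=1 w4=1 w5=1 w2=1
t8.Δ2 w0=1 w6=0 w1=0 clk=1 w3=1 w4=1 w5=1 w2=1
t9.Δ0 w0=1 w6=0 w1=0 clk=1 w3=1 w4=1 w5=1 w2=1
t9.Δ1 w0=1 w6=0 w1=0 clk=0 w3=1 w4=1 w5=1 w2=1
t10.Δ0 w0=1 w6=0 w1=0 clk=0 w3=1 w4=1 w5=1 w2=1
t10.Δ1 w0=1 w6=0 w1=0 clk=1 w3=1 w4=1 w5=1 w2=1
t10.Δ2 w0=1 w6=1 w1=0 clk=1 w3=1 w4=1 w5=1 w2=1
t11.Δ0 w0=1 w6=1 w1=0 clk=1 w3=1 w4=1 w5=1 w2=1
t11.Δ1 w0=0 w6=1 w1=0 clk=0 w3=1 w4=1 w5=1 w2=1
t12.Δ0 w0=0 w6=1 w1=0 clk=0 w3=1 w4=1 w5=1 w2=1
t12.Δ1 w0=0 w6=1 w1=0 clk=1 w3=1 w4=1 w5=1 w2=1
t13.Δ0 w0=0 w6=1 w1=0 clk=1 w3=1 w4=1 w5=1 w2=1
t13.Δ1 w0=0 w6=1 w1=0 clk=0 w3=1 w4=1 w5=1 w2=1
t14.Δ0 w0=0 w6=1 w1=0 clk=0 w3=1 w4=1 w5=1 w2=1
t14.Δ1 w0=1 w6=1 w1=0 clk=1 w3=1 w4=1 w5=1 w2=1
t14.Δ2 w0=1 w6=0 w1=0 clk=1 w3=1 w4=1 w5=1 w2=1
t15.Δ0 w0=1 w6=0 w1=0 clk=1 w3=1 w4=1 w5=1 w2=1
t15.Δ1 w0=1 w6=0 w1=0 clk=0 w3=1 w4=1 w5=1 w2=1
t16.Δ0 w0=1 w6=0 w1=0 clk=0 w3=1 w4=1 w5=1 w2=1
t16.Δ1 w0=1 w6=0 w1=0 clk=1 w3=1 w4=1 w5=1 w2=1
t16.Δ2 w0=1 w6=1 w1=0 clk=1 w3=1 w4=1 w5=1 w2=1
t17.Δ0 w0=1 w6=1 w1=0 clk=1 w3=1 w4=1 w5=1 w2=1
t17.Δ1 w0=0 w6=1 w1=0 clk=0 w3=1 w4=1 w5=1 w2=1
t18.Δ0 w0=0 w6=1 w1=0 clk=0 w3=1 w4=1 w5=1 w2=1
t18.Δ1 w0=0 w6=1 w1=0 clk=1 w3=1 w4=1 w5=1 w2=1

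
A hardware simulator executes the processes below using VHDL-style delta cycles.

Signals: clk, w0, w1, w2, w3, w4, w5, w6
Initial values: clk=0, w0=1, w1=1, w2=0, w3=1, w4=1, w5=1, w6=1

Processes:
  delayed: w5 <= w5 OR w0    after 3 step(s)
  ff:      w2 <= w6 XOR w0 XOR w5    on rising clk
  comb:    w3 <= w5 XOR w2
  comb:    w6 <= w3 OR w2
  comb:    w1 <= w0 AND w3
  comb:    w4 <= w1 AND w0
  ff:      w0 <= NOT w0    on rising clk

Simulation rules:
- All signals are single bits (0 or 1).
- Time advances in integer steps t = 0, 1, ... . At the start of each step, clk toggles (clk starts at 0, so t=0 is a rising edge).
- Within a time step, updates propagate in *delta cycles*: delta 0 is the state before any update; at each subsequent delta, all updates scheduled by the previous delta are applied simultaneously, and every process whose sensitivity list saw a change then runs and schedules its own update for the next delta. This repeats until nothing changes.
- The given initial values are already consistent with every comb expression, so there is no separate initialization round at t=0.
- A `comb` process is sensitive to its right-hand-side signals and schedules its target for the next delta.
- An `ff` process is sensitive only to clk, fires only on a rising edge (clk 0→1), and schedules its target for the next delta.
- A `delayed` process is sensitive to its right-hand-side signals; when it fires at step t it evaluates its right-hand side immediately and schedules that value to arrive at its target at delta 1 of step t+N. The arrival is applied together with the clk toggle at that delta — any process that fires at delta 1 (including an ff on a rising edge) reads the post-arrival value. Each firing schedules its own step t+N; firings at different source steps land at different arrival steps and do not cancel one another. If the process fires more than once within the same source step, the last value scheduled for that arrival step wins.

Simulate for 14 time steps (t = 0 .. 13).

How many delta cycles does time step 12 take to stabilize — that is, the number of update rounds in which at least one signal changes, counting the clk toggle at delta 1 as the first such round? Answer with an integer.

t=0 Δ0: w2=0 w1=1 w3=1 w4=1 w5=1 w0=1 w6=1 clk=0
  Δ1: clk:0→1
  Δ2: w2:0→1, w0:1→0
  Δ3: w1:1→0, w3:1→0, w4:1→0
  (3Δ to stable)
t=1 Δ0: w2=1 w1=0 w3=0 w4=0 w5=1 w0=0 w6=1 clk=1
  Δ1: clk:1→0
  (1Δ to stable)
t=2 Δ0: w2=1 w1=0 w3=0 w4=0 w5=1 w0=0 w6=1 clk=0
  Δ1: clk:0→1
  Δ2: w2:1→0, w0:0→1
  Δ3: w3:0→1, w6:1→0
  Δ4: w1:0→1, w6:0→1
  Δ5: w4:0→1
  (5Δ to stable)
t=3 Δ0: w2=0 w1=1 w3=1 w4=1 w5=1 w0=1 w6=1 clk=1
  Δ1: clk:1→0
  (1Δ to stable)
t=4 Δ0: w2=0 w1=1 w3=1 w4=1 w5=1 w0=1 w6=1 clk=0
  Δ1: clk:0→1
  Δ2: w2:0→1, w0:1→0
  Δ3: w1:1→0, w3:1→0, w4:1→0
  (3Δ to stable)
t=5 Δ0: w2=1 w1=0 w3=0 w4=0 w5=1 w0=0 w6=1 clk=1
  Δ1: clk:1→0
  (1Δ to stable)
t=6 Δ0: w2=1 w1=0 w3=0 w4=0 w5=1 w0=0 w6=1 clk=0
  Δ1: clk:0→1
  Δ2: w2:1→0, w0:0→1
  Δ3: w3:0→1, w6:1→0
  Δ4: w1:0→1, w6:0→1
  Δ5: w4:0→1
  (5Δ to stable)
t=7 Δ0: w2=0 w1=1 w3=1 w4=1 w5=1 w0=1 w6=1 clk=1
  Δ1: clk:1→0
  (1Δ to stable)
t=8 Δ0: w2=0 w1=1 w3=1 w4=1 w5=1 w0=1 w6=1 clk=0
  Δ1: clk:0→1
  Δ2: w2:0→1, w0:1→0
  Δ3: w1:1→0, w3:1→0, w4:1→0
  (3Δ to stable)
t=9 Δ0: w2=1 w1=0 w3=0 w4=0 w5=1 w0=0 w6=1 clk=1
  Δ1: clk:1→0
  (1Δ to stable)
t=10 Δ0: w2=1 w1=0 w3=0 w4=0 w5=1 w0=0 w6=1 clk=0
  Δ1: clk:0→1
  Δ2: w2:1→0, w0:0→1
  Δ3: w3:0→1, w6:1→0
  Δ4: w1:0→1, w6:0→1
  Δ5: w4:0→1
  (5Δ to stable)
t=11 Δ0: w2=0 w1=1 w3=1 w4=1 w5=1 w0=1 w6=1 clk=1
  Δ1: clk:1→0
  (1Δ to stable)
t=12 Δ0: w2=0 w1=1 w3=1 w4=1 w5=1 w0=1 w6=1 clk=0
  Δ1: clk:0→1
  Δ2: w2:0→1, w0:1→0
  Δ3: w1:1→0, w3:1→0, w4:1→0
  (3Δ to stable)
t=13 Δ0: w2=1 w1=0 w3=0 w4=0 w5=1 w0=0 w6=1 clk=1
  Δ1: clk:1→0
  (1Δ to stable)

3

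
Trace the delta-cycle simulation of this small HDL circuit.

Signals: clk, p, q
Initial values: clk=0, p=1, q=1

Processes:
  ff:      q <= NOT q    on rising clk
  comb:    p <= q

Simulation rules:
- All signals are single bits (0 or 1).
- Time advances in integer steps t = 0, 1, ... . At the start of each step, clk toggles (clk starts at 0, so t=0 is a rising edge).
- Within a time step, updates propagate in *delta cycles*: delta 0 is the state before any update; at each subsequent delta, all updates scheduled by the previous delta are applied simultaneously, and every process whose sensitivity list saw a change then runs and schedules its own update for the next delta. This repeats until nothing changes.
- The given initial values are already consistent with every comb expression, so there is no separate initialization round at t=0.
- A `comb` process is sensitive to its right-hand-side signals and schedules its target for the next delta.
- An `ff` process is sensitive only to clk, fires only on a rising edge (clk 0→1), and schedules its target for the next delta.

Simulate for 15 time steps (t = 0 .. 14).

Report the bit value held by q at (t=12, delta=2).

[bits: clk,q,p]
t=0: Δ0=011 Δ1=111 Δ2=101 Δ3=100 | 3Δ
t=1: Δ0=100 Δ1=000 | 1Δ
t=2: Δ0=000 Δ1=100 Δ2=110 Δ3=111 | 3Δ
t=3: Δ0=111 Δ1=011 | 1Δ
t=4: Δ0=011 Δ1=111 Δ2=101 Δ3=100 | 3Δ
t=5: Δ0=100 Δ1=000 | 1Δ
t=6: Δ0=000 Δ1=100 Δ2=110 Δ3=111 | 3Δ
t=7: Δ0=111 Δ1=011 | 1Δ
t=8: Δ0=011 Δ1=111 Δ2=101 Δ3=100 | 3Δ
t=9: Δ0=100 Δ1=000 | 1Δ
t=10: Δ0=000 Δ1=100 Δ2=110 Δ3=111 | 3Δ
t=11: Δ0=111 Δ1=011 | 1Δ
t=12: Δ0=011 Δ1=111 Δ2=101 Δ3=100 | 3Δ
t=13: Δ0=100 Δ1=000 | 1Δ
t=14: Δ0=000 Δ1=100 Δ2=110 Δ3=111 | 3Δ

0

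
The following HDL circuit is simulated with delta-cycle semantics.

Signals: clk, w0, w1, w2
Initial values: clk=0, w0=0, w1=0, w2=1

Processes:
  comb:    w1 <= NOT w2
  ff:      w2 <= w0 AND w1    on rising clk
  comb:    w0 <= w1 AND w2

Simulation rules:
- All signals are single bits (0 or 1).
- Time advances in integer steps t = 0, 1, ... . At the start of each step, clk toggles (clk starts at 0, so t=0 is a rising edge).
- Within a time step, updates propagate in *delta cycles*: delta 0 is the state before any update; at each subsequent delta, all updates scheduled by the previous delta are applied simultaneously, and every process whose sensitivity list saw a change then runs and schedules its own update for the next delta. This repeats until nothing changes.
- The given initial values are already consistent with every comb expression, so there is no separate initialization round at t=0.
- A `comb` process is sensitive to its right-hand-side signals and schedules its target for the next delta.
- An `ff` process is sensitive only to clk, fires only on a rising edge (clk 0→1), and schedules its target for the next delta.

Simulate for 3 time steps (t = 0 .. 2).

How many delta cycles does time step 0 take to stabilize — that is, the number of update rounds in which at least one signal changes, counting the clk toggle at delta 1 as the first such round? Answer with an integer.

3

t=0 Δ0: w0=0 w1=0 clk=0 w2=1
  Δ1: clk:0→1
  Δ2: w2:1→0
  Δ3: w1:0→1
  (3Δ to stable)
t=1 Δ0: w0=0 w1=1 clk=1 w2=0
  Δ1: clk:1→0
  (1Δ to stable)
t=2 Δ0: w0=0 w1=1 clk=0 w2=0
  Δ1: clk:0→1
  (1Δ to stable)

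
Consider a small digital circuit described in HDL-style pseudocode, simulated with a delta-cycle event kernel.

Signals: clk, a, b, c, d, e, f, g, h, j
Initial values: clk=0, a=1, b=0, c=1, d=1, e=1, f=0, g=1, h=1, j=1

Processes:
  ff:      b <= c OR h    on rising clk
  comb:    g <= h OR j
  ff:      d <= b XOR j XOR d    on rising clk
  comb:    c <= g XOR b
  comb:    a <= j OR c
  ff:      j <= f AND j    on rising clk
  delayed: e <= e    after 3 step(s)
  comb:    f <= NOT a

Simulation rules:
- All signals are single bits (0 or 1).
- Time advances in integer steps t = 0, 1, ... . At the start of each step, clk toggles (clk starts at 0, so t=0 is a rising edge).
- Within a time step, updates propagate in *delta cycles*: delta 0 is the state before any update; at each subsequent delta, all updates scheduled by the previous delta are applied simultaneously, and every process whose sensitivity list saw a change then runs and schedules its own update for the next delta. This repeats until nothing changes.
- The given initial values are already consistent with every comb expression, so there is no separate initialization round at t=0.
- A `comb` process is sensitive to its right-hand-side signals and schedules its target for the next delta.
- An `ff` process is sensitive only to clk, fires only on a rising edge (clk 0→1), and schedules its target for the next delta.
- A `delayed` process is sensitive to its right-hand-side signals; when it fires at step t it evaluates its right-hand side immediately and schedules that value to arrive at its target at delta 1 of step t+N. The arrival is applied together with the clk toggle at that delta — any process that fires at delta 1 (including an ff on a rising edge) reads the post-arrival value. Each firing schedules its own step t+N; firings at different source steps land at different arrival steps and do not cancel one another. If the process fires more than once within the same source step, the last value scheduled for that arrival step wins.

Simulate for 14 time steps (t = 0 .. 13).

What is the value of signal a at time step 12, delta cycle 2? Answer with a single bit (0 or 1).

0

t=0 Δ0: a=1 clk=0 g=1 h=1 b=0 d=1 j=1 e=1 c=1 f=0
  Δ1: clk:0→1
  Δ2: b:0→1, d:1→0, j:1→0
  Δ3: c:1→0
  Δ4: a:1→0
  Δ5: f:0→1
  (5Δ to stable)
t=1 Δ0: a=0 clk=1 g=1 h=1 b=1 d=0 j=0 e=1 c=0 f=1
  Δ1: clk:1→0
  (1Δ to stable)
t=2 Δ0: a=0 clk=0 g=1 h=1 b=1 d=0 j=0 e=1 c=0 f=1
  Δ1: clk:0→1
  Δ2: d:0→1
  (2Δ to stable)
t=3 Δ0: a=0 clk=1 g=1 h=1 b=1 d=1 j=0 e=1 c=0 f=1
  Δ1: clk:1→0
  (1Δ to stable)
t=4 Δ0: a=0 clk=0 g=1 h=1 b=1 d=1 j=0 e=1 c=0 f=1
  Δ1: clk:0→1
  Δ2: d:1→0
  (2Δ to stable)
t=5 Δ0: a=0 clk=1 g=1 h=1 b=1 d=0 j=0 e=1 c=0 f=1
  Δ1: clk:1→0
  (1Δ to stable)
t=6 Δ0: a=0 clk=0 g=1 h=1 b=1 d=0 j=0 e=1 c=0 f=1
  Δ1: clk:0→1
  Δ2: d:0→1
  (2Δ to stable)
t=7 Δ0: a=0 clk=1 g=1 h=1 b=1 d=1 j=0 e=1 c=0 f=1
  Δ1: clk:1→0
  (1Δ to stable)
t=8 Δ0: a=0 clk=0 g=1 h=1 b=1 d=1 j=0 e=1 c=0 f=1
  Δ1: clk:0→1
  Δ2: d:1→0
  (2Δ to stable)
t=9 Δ0: a=0 clk=1 g=1 h=1 b=1 d=0 j=0 e=1 c=0 f=1
  Δ1: clk:1→0
  (1Δ to stable)
t=10 Δ0: a=0 clk=0 g=1 h=1 b=1 d=0 j=0 e=1 c=0 f=1
  Δ1: clk:0→1
  Δ2: d:0→1
  (2Δ to stable)
t=11 Δ0: a=0 clk=1 g=1 h=1 b=1 d=1 j=0 e=1 c=0 f=1
  Δ1: clk:1→0
  (1Δ to stable)
t=12 Δ0: a=0 clk=0 g=1 h=1 b=1 d=1 j=0 e=1 c=0 f=1
  Δ1: clk:0→1
  Δ2: d:1→0
  (2Δ to stable)
t=13 Δ0: a=0 clk=1 g=1 h=1 b=1 d=0 j=0 e=1 c=0 f=1
  Δ1: clk:1→0
  (1Δ to stable)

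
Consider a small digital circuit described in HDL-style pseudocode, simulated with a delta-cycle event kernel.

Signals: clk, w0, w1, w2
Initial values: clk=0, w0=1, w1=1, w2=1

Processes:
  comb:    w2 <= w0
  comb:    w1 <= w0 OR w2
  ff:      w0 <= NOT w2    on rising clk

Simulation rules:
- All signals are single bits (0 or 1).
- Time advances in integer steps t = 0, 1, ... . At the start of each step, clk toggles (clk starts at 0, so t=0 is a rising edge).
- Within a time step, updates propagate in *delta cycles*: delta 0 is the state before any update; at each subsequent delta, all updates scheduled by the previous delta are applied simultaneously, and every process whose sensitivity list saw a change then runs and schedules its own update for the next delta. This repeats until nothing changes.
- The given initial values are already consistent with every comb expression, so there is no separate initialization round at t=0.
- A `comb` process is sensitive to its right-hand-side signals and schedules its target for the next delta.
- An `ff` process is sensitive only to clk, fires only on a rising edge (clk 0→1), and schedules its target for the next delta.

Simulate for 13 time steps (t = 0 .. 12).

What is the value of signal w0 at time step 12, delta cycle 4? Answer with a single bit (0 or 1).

t=0 Δ0: w0=1 w1=1 w2=1 clk=0
  Δ1: clk:0→1
  Δ2: w0:1→0
  Δ3: w2:1→0
  Δ4: w1:1→0
  (4Δ to stable)
t=1 Δ0: w0=0 w1=0 w2=0 clk=1
  Δ1: clk:1→0
  (1Δ to stable)
t=2 Δ0: w0=0 w1=0 w2=0 clk=0
  Δ1: clk:0→1
  Δ2: w0:0→1
  Δ3: w1:0→1, w2:0→1
  (3Δ to stable)
t=3 Δ0: w0=1 w1=1 w2=1 clk=1
  Δ1: clk:1→0
  (1Δ to stable)
t=4 Δ0: w0=1 w1=1 w2=1 clk=0
  Δ1: clk:0→1
  Δ2: w0:1→0
  Δ3: w2:1→0
  Δ4: w1:1→0
  (4Δ to stable)
t=5 Δ0: w0=0 w1=0 w2=0 clk=1
  Δ1: clk:1→0
  (1Δ to stable)
t=6 Δ0: w0=0 w1=0 w2=0 clk=0
  Δ1: clk:0→1
  Δ2: w0:0→1
  Δ3: w1:0→1, w2:0→1
  (3Δ to stable)
t=7 Δ0: w0=1 w1=1 w2=1 clk=1
  Δ1: clk:1→0
  (1Δ to stable)
t=8 Δ0: w0=1 w1=1 w2=1 clk=0
  Δ1: clk:0→1
  Δ2: w0:1→0
  Δ3: w2:1→0
  Δ4: w1:1→0
  (4Δ to stable)
t=9 Δ0: w0=0 w1=0 w2=0 clk=1
  Δ1: clk:1→0
  (1Δ to stable)
t=10 Δ0: w0=0 w1=0 w2=0 clk=0
  Δ1: clk:0→1
  Δ2: w0:0→1
  Δ3: w1:0→1, w2:0→1
  (3Δ to stable)
t=11 Δ0: w0=1 w1=1 w2=1 clk=1
  Δ1: clk:1→0
  (1Δ to stable)
t=12 Δ0: w0=1 w1=1 w2=1 clk=0
  Δ1: clk:0→1
  Δ2: w0:1→0
  Δ3: w2:1→0
  Δ4: w1:1→0
  (4Δ to stable)

0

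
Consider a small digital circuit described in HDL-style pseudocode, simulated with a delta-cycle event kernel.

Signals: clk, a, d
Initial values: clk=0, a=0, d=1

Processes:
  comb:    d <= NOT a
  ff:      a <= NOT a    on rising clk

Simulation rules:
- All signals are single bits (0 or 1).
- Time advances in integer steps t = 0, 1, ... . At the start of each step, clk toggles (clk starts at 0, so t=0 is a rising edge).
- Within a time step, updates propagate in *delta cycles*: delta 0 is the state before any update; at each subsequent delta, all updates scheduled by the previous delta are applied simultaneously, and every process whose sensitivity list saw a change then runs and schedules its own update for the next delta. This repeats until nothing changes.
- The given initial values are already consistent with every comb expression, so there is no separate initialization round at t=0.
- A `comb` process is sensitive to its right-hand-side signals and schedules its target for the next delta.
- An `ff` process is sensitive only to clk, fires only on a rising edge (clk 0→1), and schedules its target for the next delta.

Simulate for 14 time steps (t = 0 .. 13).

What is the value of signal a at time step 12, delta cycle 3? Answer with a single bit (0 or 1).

1

t=0 Δ0: a=0 clk=0 d=1
  Δ1: clk:0→1
  Δ2: a:0→1
  Δ3: d:1→0
  (3Δ to stable)
t=1 Δ0: a=1 clk=1 d=0
  Δ1: clk:1→0
  (1Δ to stable)
t=2 Δ0: a=1 clk=0 d=0
  Δ1: clk:0→1
  Δ2: a:1→0
  Δ3: d:0→1
  (3Δ to stable)
t=3 Δ0: a=0 clk=1 d=1
  Δ1: clk:1→0
  (1Δ to stable)
t=4 Δ0: a=0 clk=0 d=1
  Δ1: clk:0→1
  Δ2: a:0→1
  Δ3: d:1→0
  (3Δ to stable)
t=5 Δ0: a=1 clk=1 d=0
  Δ1: clk:1→0
  (1Δ to stable)
t=6 Δ0: a=1 clk=0 d=0
  Δ1: clk:0→1
  Δ2: a:1→0
  Δ3: d:0→1
  (3Δ to stable)
t=7 Δ0: a=0 clk=1 d=1
  Δ1: clk:1→0
  (1Δ to stable)
t=8 Δ0: a=0 clk=0 d=1
  Δ1: clk:0→1
  Δ2: a:0→1
  Δ3: d:1→0
  (3Δ to stable)
t=9 Δ0: a=1 clk=1 d=0
  Δ1: clk:1→0
  (1Δ to stable)
t=10 Δ0: a=1 clk=0 d=0
  Δ1: clk:0→1
  Δ2: a:1→0
  Δ3: d:0→1
  (3Δ to stable)
t=11 Δ0: a=0 clk=1 d=1
  Δ1: clk:1→0
  (1Δ to stable)
t=12 Δ0: a=0 clk=0 d=1
  Δ1: clk:0→1
  Δ2: a:0→1
  Δ3: d:1→0
  (3Δ to stable)
t=13 Δ0: a=1 clk=1 d=0
  Δ1: clk:1→0
  (1Δ to stable)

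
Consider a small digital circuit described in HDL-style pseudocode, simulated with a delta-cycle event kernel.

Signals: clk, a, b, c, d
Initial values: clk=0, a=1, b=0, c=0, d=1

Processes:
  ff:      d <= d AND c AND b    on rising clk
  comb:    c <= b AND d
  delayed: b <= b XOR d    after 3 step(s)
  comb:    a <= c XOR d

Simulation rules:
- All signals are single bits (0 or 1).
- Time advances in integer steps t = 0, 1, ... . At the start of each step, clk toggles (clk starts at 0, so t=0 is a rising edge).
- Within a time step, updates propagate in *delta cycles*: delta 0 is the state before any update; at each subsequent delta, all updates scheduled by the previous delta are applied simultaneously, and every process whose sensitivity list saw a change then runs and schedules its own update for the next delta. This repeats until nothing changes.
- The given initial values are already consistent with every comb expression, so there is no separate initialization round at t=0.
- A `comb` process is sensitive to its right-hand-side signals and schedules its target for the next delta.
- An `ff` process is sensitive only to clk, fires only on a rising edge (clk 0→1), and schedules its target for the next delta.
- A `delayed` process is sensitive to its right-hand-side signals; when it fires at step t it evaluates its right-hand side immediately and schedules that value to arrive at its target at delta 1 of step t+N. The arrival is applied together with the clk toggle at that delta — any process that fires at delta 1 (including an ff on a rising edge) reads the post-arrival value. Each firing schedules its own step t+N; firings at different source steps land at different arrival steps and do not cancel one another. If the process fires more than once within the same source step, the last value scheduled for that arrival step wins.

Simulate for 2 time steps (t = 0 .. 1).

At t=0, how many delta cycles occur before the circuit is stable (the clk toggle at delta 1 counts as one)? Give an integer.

t0.Δ0 b=0 a=1 clk=0 c=0 d=1
t0.Δ1 b=0 a=1 clk=1 c=0 d=1
t0.Δ2 b=0 a=1 clk=1 c=0 d=0
t0.Δ3 b=0 a=0 clk=1 c=0 d=0
t1.Δ0 b=0 a=0 clk=1 c=0 d=0
t1.Δ1 b=0 a=0 clk=0 c=0 d=0

3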